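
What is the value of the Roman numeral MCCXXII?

MCCXXII: M=1000, C=100, C=100, X=10, X=10, I=1, I=1
1000 + 100 + 100 + 10 + 10 + 1 + 1 = 1222

1222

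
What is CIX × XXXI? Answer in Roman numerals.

CIX = 109
XXXI = 31
109 × 31 = 3379

MMMCCCLXXIX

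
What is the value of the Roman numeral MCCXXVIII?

MCCXXVIII: M=1000, C=100, C=100, X=10, X=10, V=5, I=1, I=1, I=1
1000 + 100 + 100 + 10 + 10 + 5 + 1 + 1 + 1 = 1228

1228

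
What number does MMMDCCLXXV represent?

MMMDCCLXXV: M=1000, M=1000, M=1000, D=500, C=100, C=100, L=50, X=10, X=10, V=5
1000 + 1000 + 1000 + 500 + 100 + 100 + 50 + 10 + 10 + 5 = 3775

3775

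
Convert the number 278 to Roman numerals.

Convert 278 to Roman numerals:
  278 contains 2×100 (CC)
  78 contains 1×50 (L)
  28 contains 2×10 (XX)
  8 contains 1×5 (V)
  3 contains 3×1 (III)

CCLXXVIII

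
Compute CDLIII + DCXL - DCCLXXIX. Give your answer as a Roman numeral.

CDLIII = 453, DCXL = 640, DCCLXXIX = 779
453 + 640 = 1093
1093 - 779 = 314

CCCXIV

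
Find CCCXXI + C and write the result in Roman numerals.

CCCXXI = 321
C = 100
321 + 100 = 421

CDXXI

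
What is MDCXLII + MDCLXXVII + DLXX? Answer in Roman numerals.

MDCXLII = 1642, MDCLXXVII = 1677, DLXX = 570
1642 + 1677 = 3319
3319 + 570 = 3889

MMMDCCCLXXXIX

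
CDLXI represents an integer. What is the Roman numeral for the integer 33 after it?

CDLXI = 461
461 + 33 = 494

CDXCIV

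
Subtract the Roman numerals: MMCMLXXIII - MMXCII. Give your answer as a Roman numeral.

MMCMLXXIII = 2973
MMXCII = 2092
2973 - 2092 = 881

DCCCLXXXI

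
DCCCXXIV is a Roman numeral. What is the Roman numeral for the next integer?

DCCCXXIV = 824; next is 825

DCCCXXV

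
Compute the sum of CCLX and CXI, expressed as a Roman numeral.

CCLX = 260
CXI = 111
260 + 111 = 371

CCCLXXI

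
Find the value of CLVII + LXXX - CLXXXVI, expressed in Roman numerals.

CLVII = 157, LXXX = 80, CLXXXVI = 186
157 + 80 = 237
237 - 186 = 51

LI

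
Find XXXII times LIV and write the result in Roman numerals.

XXXII = 32
LIV = 54
32 × 54 = 1728

MDCCXXVIII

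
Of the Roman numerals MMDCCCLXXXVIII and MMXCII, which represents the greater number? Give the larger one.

MMDCCCLXXXVIII = 2888
MMXCII = 2092
2888 is larger

MMDCCCLXXXVIII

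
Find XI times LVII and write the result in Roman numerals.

XI = 11
LVII = 57
11 × 57 = 627

DCXXVII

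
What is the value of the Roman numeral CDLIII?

CDLIII: CD=400, L=50, I=1, I=1, I=1
400 + 50 + 1 + 1 + 1 = 453

453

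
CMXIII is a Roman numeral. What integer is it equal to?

CMXIII: CM=900, X=10, I=1, I=1, I=1
900 + 10 + 1 + 1 + 1 = 913

913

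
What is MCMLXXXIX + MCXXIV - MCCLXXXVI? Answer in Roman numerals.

MCMLXXXIX = 1989, MCXXIV = 1124, MCCLXXXVI = 1286
1989 + 1124 = 3113
3113 - 1286 = 1827

MDCCCXXVII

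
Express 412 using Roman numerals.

Convert 412 to Roman numerals:
  412 contains 1×400 (CD)
  12 contains 1×10 (X)
  2 contains 2×1 (II)

CDXII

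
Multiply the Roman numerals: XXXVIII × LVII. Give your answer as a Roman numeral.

XXXVIII = 38
LVII = 57
38 × 57 = 2166

MMCLXVI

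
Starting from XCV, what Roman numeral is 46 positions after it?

XCV = 95
95 + 46 = 141

CXLI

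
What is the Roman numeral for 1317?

Convert 1317 to Roman numerals:
  1317 contains 1×1000 (M)
  317 contains 3×100 (CCC)
  17 contains 1×10 (X)
  7 contains 1×5 (V)
  2 contains 2×1 (II)

MCCCXVII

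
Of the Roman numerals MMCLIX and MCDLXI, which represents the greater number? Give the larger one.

MMCLIX = 2159
MCDLXI = 1461
2159 is larger

MMCLIX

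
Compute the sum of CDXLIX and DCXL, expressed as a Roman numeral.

CDXLIX = 449
DCXL = 640
449 + 640 = 1089

MLXXXIX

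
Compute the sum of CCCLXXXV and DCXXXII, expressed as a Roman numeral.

CCCLXXXV = 385
DCXXXII = 632
385 + 632 = 1017

MXVII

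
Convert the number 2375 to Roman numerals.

Convert 2375 to Roman numerals:
  2375 contains 2×1000 (MM)
  375 contains 3×100 (CCC)
  75 contains 1×50 (L)
  25 contains 2×10 (XX)
  5 contains 1×5 (V)

MMCCCLXXV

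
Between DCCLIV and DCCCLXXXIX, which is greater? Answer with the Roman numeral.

DCCLIV = 754
DCCCLXXXIX = 889
889 is larger

DCCCLXXXIX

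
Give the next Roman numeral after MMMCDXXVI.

MMMCDXXVI = 3426; next is 3427

MMMCDXXVII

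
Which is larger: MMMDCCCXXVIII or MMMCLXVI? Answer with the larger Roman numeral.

MMMDCCCXXVIII = 3828
MMMCLXVI = 3166
3828 is larger

MMMDCCCXXVIII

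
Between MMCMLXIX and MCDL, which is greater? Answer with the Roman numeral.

MMCMLXIX = 2969
MCDL = 1450
2969 is larger

MMCMLXIX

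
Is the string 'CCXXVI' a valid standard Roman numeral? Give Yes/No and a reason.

'CCXXVI': Check the rules: uses only the symbols I, V, X, L, C, D, M; no symbol is repeated more than three times in a row; V, L and D each appear at most once; no smaller symbol precedes a larger one (values never increase from left to right). Value: C (100) + C (100) + X (10) + X (10) + V (5) + I (1) = 226. So it is a valid standard Roman numeral.

Yes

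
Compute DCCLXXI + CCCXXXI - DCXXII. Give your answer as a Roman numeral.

DCCLXXI = 771, CCCXXXI = 331, DCXXII = 622
771 + 331 = 1102
1102 - 622 = 480

CDLXXX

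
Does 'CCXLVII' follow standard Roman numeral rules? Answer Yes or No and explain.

'CCXLVII': Check the rules: uses only the symbols I, V, X, L, C, D, M; no symbol is repeated more than three times in a row; V, L and D each appear at most once; the only place a smaller symbol precedes a larger one is the allowed subtractive pair XL, the symbol right after such a pair (if any) is smaller than the pair's first symbol, and otherwise the values never increase from left to right. Value: C (100) + C (100) + XL (40) + V (5) + I (1) + I (1) = 247. So it is a valid standard Roman numeral.

Yes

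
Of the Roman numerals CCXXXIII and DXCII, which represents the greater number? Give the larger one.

CCXXXIII = 233
DXCII = 592
592 is larger

DXCII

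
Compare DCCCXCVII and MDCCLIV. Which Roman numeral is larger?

DCCCXCVII = 897
MDCCLIV = 1754
1754 is larger

MDCCLIV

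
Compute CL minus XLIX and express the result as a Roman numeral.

CL = 150
XLIX = 49
150 - 49 = 101

CI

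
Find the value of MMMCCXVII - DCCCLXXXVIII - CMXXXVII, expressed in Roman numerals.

MMMCCXVII = 3217, DCCCLXXXVIII = 888, CMXXXVII = 937
3217 - 888 = 2329
2329 - 937 = 1392

MCCCXCII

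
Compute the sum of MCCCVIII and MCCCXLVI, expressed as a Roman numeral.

MCCCVIII = 1308
MCCCXLVI = 1346
1308 + 1346 = 2654

MMDCLIV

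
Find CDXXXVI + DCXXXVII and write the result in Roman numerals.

CDXXXVI = 436
DCXXXVII = 637
436 + 637 = 1073

MLXXIII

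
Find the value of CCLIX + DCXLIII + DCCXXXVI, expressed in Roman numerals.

CCLIX = 259, DCXLIII = 643, DCCXXXVI = 736
259 + 643 = 902
902 + 736 = 1638

MDCXXXVIII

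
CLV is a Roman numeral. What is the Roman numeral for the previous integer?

CLV = 155, so the previous integer is 155 - 1 = 154

CLIV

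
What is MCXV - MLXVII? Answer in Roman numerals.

MCXV = 1115
MLXVII = 1067
1115 - 1067 = 48

XLVIII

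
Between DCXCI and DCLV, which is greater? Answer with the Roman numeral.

DCXCI = 691
DCLV = 655
691 is larger

DCXCI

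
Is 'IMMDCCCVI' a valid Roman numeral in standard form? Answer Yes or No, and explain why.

'IMMDCCCVI': Invalid subtractive combination: IM

No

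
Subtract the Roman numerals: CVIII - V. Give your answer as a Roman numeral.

CVIII = 108
V = 5
108 - 5 = 103

CIII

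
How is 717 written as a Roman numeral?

Convert 717 to Roman numerals:
  717 contains 1×500 (D)
  217 contains 2×100 (CC)
  17 contains 1×10 (X)
  7 contains 1×5 (V)
  2 contains 2×1 (II)

DCCXVII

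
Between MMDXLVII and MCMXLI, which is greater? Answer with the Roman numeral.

MMDXLVII = 2547
MCMXLI = 1941
2547 is larger

MMDXLVII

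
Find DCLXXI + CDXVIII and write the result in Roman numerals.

DCLXXI = 671
CDXVIII = 418
671 + 418 = 1089

MLXXXIX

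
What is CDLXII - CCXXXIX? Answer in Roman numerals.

CDLXII = 462
CCXXXIX = 239
462 - 239 = 223

CCXXIII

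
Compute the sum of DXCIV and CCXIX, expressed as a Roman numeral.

DXCIV = 594
CCXIX = 219
594 + 219 = 813

DCCCXIII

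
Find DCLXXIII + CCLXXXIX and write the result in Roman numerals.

DCLXXIII = 673
CCLXXXIX = 289
673 + 289 = 962

CMLXII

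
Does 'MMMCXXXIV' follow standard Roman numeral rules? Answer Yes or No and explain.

'MMMCXXXIV': Check the rules: uses only the symbols I, V, X, L, C, D, M; no symbol is repeated more than three times in a row; V, L and D each appear at most once; the only place a smaller symbol precedes a larger one is the allowed subtractive pair IV, the symbol right after such a pair (if any) is smaller than the pair's first symbol, and otherwise the values never increase from left to right. Value: M (1000) + M (1000) + M (1000) + C (100) + X (10) + X (10) + X (10) + IV (4) = 3134. So it is a valid standard Roman numeral.

Yes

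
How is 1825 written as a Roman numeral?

Convert 1825 to Roman numerals:
  1825 contains 1×1000 (M)
  825 contains 1×500 (D)
  325 contains 3×100 (CCC)
  25 contains 2×10 (XX)
  5 contains 1×5 (V)

MDCCCXXV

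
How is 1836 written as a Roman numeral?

Convert 1836 to Roman numerals:
  1836 contains 1×1000 (M)
  836 contains 1×500 (D)
  336 contains 3×100 (CCC)
  36 contains 3×10 (XXX)
  6 contains 1×5 (V)
  1 contains 1×1 (I)

MDCCCXXXVI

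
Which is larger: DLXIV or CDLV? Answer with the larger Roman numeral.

DLXIV = 564
CDLV = 455
564 is larger

DLXIV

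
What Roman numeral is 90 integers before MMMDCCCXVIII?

MMMDCCCXVIII = 3818
3818 - 90 = 3728

MMMDCCXXVIII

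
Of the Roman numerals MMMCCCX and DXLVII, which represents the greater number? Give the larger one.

MMMCCCX = 3310
DXLVII = 547
3310 is larger

MMMCCCX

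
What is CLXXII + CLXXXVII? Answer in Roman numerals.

CLXXII = 172
CLXXXVII = 187
172 + 187 = 359

CCCLIX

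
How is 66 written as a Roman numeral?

Convert 66 to Roman numerals:
  66 contains 1×50 (L)
  16 contains 1×10 (X)
  6 contains 1×5 (V)
  1 contains 1×1 (I)

LXVI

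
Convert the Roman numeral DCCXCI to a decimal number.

DCCXCI: D=500, C=100, C=100, XC=90, I=1
500 + 100 + 100 + 90 + 1 = 791

791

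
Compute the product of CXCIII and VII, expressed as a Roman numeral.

CXCIII = 193
VII = 7
193 × 7 = 1351

MCCCLI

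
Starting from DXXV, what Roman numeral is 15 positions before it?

DXXV = 525
525 - 15 = 510

DX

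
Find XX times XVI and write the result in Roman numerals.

XX = 20
XVI = 16
20 × 16 = 320

CCCXX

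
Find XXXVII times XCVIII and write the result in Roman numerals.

XXXVII = 37
XCVIII = 98
37 × 98 = 3626

MMMDCXXVI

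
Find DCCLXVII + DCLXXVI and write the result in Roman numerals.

DCCLXVII = 767
DCLXXVI = 676
767 + 676 = 1443

MCDXLIII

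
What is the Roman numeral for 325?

Convert 325 to Roman numerals:
  325 contains 3×100 (CCC)
  25 contains 2×10 (XX)
  5 contains 1×5 (V)

CCCXXV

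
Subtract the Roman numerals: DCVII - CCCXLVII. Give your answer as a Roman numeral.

DCVII = 607
CCCXLVII = 347
607 - 347 = 260

CCLX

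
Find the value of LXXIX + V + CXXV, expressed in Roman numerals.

LXXIX = 79, V = 5, CXXV = 125
79 + 5 = 84
84 + 125 = 209

CCIX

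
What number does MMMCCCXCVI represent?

MMMCCCXCVI: M=1000, M=1000, M=1000, C=100, C=100, C=100, XC=90, V=5, I=1
1000 + 1000 + 1000 + 100 + 100 + 100 + 90 + 5 + 1 = 3396

3396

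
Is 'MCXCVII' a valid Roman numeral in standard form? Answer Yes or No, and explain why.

'MCXCVII': Check the rules: uses only the symbols I, V, X, L, C, D, M; no symbol is repeated more than three times in a row; V, L and D each appear at most once; the only place a smaller symbol precedes a larger one is the allowed subtractive pair XC, the symbol right after such a pair (if any) is smaller than the pair's first symbol, and otherwise the values never increase from left to right. Value: M (1000) + C (100) + XC (90) + V (5) + I (1) + I (1) = 1197. So it is a valid standard Roman numeral.

Yes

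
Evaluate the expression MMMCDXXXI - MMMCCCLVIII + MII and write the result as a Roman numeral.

MMMCDXXXI = 3431, MMMCCCLVIII = 3358, MII = 1002
3431 - 3358 = 73
73 + 1002 = 1075

MLXXV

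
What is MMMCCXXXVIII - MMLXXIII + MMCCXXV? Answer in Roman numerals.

MMMCCXXXVIII = 3238, MMLXXIII = 2073, MMCCXXV = 2225
3238 - 2073 = 1165
1165 + 2225 = 3390

MMMCCCXC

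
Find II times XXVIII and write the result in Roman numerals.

II = 2
XXVIII = 28
2 × 28 = 56

LVI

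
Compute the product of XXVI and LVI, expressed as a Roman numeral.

XXVI = 26
LVI = 56
26 × 56 = 1456

MCDLVI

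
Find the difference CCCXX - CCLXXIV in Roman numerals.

CCCXX = 320
CCLXXIV = 274
320 - 274 = 46

XLVI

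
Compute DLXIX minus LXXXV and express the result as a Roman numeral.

DLXIX = 569
LXXXV = 85
569 - 85 = 484

CDLXXXIV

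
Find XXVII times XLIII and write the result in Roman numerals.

XXVII = 27
XLIII = 43
27 × 43 = 1161

MCLXI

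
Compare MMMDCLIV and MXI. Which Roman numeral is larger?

MMMDCLIV = 3654
MXI = 1011
3654 is larger

MMMDCLIV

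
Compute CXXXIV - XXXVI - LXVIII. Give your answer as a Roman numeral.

CXXXIV = 134, XXXVI = 36, LXVIII = 68
134 - 36 = 98
98 - 68 = 30

XXX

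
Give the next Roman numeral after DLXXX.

DLXXX = 580; next is 581

DLXXXI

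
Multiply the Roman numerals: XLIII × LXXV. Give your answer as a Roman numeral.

XLIII = 43
LXXV = 75
43 × 75 = 3225

MMMCCXXV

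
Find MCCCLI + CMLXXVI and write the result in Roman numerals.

MCCCLI = 1351
CMLXXVI = 976
1351 + 976 = 2327

MMCCCXXVII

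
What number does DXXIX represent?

DXXIX: D=500, X=10, X=10, IX=9
500 + 10 + 10 + 9 = 529

529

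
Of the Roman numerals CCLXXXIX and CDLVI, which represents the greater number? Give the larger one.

CCLXXXIX = 289
CDLVI = 456
456 is larger

CDLVI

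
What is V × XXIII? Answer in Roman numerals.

V = 5
XXIII = 23
5 × 23 = 115

CXV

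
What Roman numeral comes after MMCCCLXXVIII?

MMCCCLXXVIII = 2378; next is 2379

MMCCCLXXIX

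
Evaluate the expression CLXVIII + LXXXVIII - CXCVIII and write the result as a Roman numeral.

CLXVIII = 168, LXXXVIII = 88, CXCVIII = 198
168 + 88 = 256
256 - 198 = 58

LVIII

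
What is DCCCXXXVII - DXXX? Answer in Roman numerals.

DCCCXXXVII = 837
DXXX = 530
837 - 530 = 307

CCCVII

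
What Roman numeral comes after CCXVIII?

CCXVIII = 218, so the next integer is 218 + 1 = 219

CCXIX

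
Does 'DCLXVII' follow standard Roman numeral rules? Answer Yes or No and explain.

'DCLXVII': Check the rules: uses only the symbols I, V, X, L, C, D, M; no symbol is repeated more than three times in a row; V, L and D each appear at most once; no smaller symbol precedes a larger one (values never increase from left to right). Value: D (500) + C (100) + L (50) + X (10) + V (5) + I (1) + I (1) = 667. So it is a valid standard Roman numeral.

Yes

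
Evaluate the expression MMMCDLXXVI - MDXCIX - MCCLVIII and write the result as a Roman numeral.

MMMCDLXXVI = 3476, MDXCIX = 1599, MCCLVIII = 1258
3476 - 1599 = 1877
1877 - 1258 = 619

DCXIX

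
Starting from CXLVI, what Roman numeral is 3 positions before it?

CXLVI = 146
146 - 3 = 143

CXLIII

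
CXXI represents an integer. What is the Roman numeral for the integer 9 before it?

CXXI = 121
121 - 9 = 112

CXII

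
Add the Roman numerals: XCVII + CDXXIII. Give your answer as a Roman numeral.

XCVII = 97
CDXXIII = 423
97 + 423 = 520

DXX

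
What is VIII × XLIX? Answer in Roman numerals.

VIII = 8
XLIX = 49
8 × 49 = 392

CCCXCII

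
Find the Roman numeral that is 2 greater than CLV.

CLV = 155
155 + 2 = 157

CLVII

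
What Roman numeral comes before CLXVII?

CLXVII = 167; previous is 166

CLXVI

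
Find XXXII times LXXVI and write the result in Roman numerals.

XXXII = 32
LXXVI = 76
32 × 76 = 2432

MMCDXXXII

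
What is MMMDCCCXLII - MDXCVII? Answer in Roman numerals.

MMMDCCCXLII = 3842
MDXCVII = 1597
3842 - 1597 = 2245

MMCCXLV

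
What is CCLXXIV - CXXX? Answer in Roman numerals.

CCLXXIV = 274
CXXX = 130
274 - 130 = 144

CXLIV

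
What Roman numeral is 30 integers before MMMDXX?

MMMDXX = 3520
3520 - 30 = 3490

MMMCDXC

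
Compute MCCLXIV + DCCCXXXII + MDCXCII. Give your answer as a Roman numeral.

MCCLXIV = 1264, DCCCXXXII = 832, MDCXCII = 1692
1264 + 832 = 2096
2096 + 1692 = 3788

MMMDCCLXXXVIII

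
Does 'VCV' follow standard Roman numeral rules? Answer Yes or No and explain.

'VCV': V should not appear more than once

No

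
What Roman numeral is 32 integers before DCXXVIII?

DCXXVIII = 628
628 - 32 = 596

DXCVI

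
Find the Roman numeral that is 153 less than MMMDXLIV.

MMMDXLIV = 3544
3544 - 153 = 3391

MMMCCCXCI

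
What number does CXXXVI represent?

CXXXVI: C=100, X=10, X=10, X=10, V=5, I=1
100 + 10 + 10 + 10 + 5 + 1 = 136

136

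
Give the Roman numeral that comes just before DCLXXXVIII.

DCLXXXVIII = 688; previous is 687

DCLXXXVII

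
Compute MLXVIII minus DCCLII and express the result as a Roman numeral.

MLXVIII = 1068
DCCLII = 752
1068 - 752 = 316

CCCXVI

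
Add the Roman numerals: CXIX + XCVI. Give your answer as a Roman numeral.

CXIX = 119
XCVI = 96
119 + 96 = 215

CCXV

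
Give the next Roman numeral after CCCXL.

CCCXL = 340; next is 341

CCCXLI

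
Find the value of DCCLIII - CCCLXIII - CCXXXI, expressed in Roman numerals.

DCCLIII = 753, CCCLXIII = 363, CCXXXI = 231
753 - 363 = 390
390 - 231 = 159

CLIX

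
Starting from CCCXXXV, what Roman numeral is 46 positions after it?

CCCXXXV = 335
335 + 46 = 381

CCCLXXXI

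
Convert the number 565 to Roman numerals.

Convert 565 to Roman numerals:
  565 contains 1×500 (D)
  65 contains 1×50 (L)
  15 contains 1×10 (X)
  5 contains 1×5 (V)

DLXV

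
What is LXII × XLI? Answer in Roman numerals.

LXII = 62
XLI = 41
62 × 41 = 2542

MMDXLII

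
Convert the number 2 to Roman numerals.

Convert 2 to Roman numerals:
  2 contains 2×1 (II)

II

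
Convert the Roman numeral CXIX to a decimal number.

CXIX: C=100, X=10, IX=9
100 + 10 + 9 = 119

119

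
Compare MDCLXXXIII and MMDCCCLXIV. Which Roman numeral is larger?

MDCLXXXIII = 1683
MMDCCCLXIV = 2864
2864 is larger

MMDCCCLXIV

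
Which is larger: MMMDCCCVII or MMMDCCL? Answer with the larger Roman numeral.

MMMDCCCVII = 3807
MMMDCCL = 3750
3807 is larger

MMMDCCCVII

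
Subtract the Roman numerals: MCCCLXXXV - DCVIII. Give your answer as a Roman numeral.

MCCCLXXXV = 1385
DCVIII = 608
1385 - 608 = 777

DCCLXXVII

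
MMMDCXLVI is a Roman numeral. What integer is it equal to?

MMMDCXLVI: M=1000, M=1000, M=1000, D=500, C=100, XL=40, V=5, I=1
1000 + 1000 + 1000 + 500 + 100 + 40 + 5 + 1 = 3646

3646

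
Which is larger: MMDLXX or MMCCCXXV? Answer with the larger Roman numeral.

MMDLXX = 2570
MMCCCXXV = 2325
2570 is larger

MMDLXX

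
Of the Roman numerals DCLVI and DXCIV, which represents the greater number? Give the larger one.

DCLVI = 656
DXCIV = 594
656 is larger

DCLVI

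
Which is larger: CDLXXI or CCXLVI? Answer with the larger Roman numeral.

CDLXXI = 471
CCXLVI = 246
471 is larger

CDLXXI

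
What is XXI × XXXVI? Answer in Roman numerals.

XXI = 21
XXXVI = 36
21 × 36 = 756

DCCLVI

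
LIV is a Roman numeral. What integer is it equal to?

LIV: L=50, IV=4
50 + 4 = 54

54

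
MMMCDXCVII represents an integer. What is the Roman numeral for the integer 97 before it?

MMMCDXCVII = 3497
3497 - 97 = 3400

MMMCD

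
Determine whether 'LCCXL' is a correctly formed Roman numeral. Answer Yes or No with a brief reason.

'LCCXL': L should not appear more than once

No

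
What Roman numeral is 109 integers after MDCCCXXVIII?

MDCCCXXVIII = 1828
1828 + 109 = 1937

MCMXXXVII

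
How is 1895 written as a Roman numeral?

Convert 1895 to Roman numerals:
  1895 contains 1×1000 (M)
  895 contains 1×500 (D)
  395 contains 3×100 (CCC)
  95 contains 1×90 (XC)
  5 contains 1×5 (V)

MDCCCXCV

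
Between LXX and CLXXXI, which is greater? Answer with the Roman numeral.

LXX = 70
CLXXXI = 181
181 is larger

CLXXXI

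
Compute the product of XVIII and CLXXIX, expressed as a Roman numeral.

XVIII = 18
CLXXIX = 179
18 × 179 = 3222

MMMCCXXII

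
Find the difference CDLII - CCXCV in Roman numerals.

CDLII = 452
CCXCV = 295
452 - 295 = 157

CLVII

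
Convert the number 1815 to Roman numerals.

Convert 1815 to Roman numerals:
  1815 contains 1×1000 (M)
  815 contains 1×500 (D)
  315 contains 3×100 (CCC)
  15 contains 1×10 (X)
  5 contains 1×5 (V)

MDCCCXV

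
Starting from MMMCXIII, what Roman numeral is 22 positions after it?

MMMCXIII = 3113
3113 + 22 = 3135

MMMCXXXV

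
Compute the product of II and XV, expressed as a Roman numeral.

II = 2
XV = 15
2 × 15 = 30

XXX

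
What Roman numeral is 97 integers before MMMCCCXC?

MMMCCCXC = 3390
3390 - 97 = 3293

MMMCCXCIII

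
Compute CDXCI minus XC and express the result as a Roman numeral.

CDXCI = 491
XC = 90
491 - 90 = 401

CDI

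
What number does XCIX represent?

XCIX: XC=90, IX=9
90 + 9 = 99

99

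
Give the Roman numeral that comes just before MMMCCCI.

MMMCCCI = 3301; previous is 3300

MMMCCC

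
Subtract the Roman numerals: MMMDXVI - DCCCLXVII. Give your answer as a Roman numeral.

MMMDXVI = 3516
DCCCLXVII = 867
3516 - 867 = 2649

MMDCXLIX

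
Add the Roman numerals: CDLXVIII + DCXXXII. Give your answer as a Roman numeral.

CDLXVIII = 468
DCXXXII = 632
468 + 632 = 1100

MC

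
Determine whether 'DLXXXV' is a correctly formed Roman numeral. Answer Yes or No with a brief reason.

'DLXXXV': Check the rules: uses only the symbols I, V, X, L, C, D, M; no symbol is repeated more than three times in a row; V, L and D each appear at most once; no smaller symbol precedes a larger one (values never increase from left to right). Value: D (500) + L (50) + X (10) + X (10) + X (10) + V (5) = 585. So it is a valid standard Roman numeral.

Yes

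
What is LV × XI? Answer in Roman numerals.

LV = 55
XI = 11
55 × 11 = 605

DCV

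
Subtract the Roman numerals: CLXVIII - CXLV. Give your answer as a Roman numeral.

CLXVIII = 168
CXLV = 145
168 - 145 = 23

XXIII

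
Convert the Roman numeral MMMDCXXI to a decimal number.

MMMDCXXI: M=1000, M=1000, M=1000, D=500, C=100, X=10, X=10, I=1
1000 + 1000 + 1000 + 500 + 100 + 10 + 10 + 1 = 3621

3621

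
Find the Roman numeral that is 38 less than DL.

DL = 550
550 - 38 = 512

DXII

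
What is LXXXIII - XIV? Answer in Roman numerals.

LXXXIII = 83
XIV = 14
83 - 14 = 69

LXIX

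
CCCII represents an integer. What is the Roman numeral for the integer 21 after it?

CCCII = 302
302 + 21 = 323

CCCXXIII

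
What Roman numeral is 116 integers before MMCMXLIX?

MMCMXLIX = 2949
2949 - 116 = 2833

MMDCCCXXXIII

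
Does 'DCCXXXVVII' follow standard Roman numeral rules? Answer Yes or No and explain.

'DCCXXXVVII': V should not appear more than once

No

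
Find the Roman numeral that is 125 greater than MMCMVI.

MMCMVI = 2906
2906 + 125 = 3031

MMMXXXI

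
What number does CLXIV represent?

CLXIV: C=100, L=50, X=10, IV=4
100 + 50 + 10 + 4 = 164

164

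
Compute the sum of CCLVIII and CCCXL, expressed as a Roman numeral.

CCLVIII = 258
CCCXL = 340
258 + 340 = 598

DXCVIII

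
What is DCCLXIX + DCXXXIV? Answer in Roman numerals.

DCCLXIX = 769
DCXXXIV = 634
769 + 634 = 1403

MCDIII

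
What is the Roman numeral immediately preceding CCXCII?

CCXCII = 292, so the previous integer is 292 - 1 = 291

CCXCI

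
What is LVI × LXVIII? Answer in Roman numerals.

LVI = 56
LXVIII = 68
56 × 68 = 3808

MMMDCCCVIII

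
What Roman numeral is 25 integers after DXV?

DXV = 515
515 + 25 = 540

DXL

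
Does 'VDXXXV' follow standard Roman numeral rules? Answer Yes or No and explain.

'VDXXXV': V should not appear more than once

No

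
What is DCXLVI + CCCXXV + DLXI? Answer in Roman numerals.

DCXLVI = 646, CCCXXV = 325, DLXI = 561
646 + 325 = 971
971 + 561 = 1532

MDXXXII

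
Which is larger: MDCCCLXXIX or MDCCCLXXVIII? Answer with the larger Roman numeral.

MDCCCLXXIX = 1879
MDCCCLXXVIII = 1878
1879 is larger

MDCCCLXXIX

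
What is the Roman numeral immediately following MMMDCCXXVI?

MMMDCCXXVI = 3726, so the next integer is 3726 + 1 = 3727

MMMDCCXXVII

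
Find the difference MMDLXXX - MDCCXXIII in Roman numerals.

MMDLXXX = 2580
MDCCXXIII = 1723
2580 - 1723 = 857

DCCCLVII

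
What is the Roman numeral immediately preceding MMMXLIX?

MMMXLIX = 3049, so the previous integer is 3049 - 1 = 3048

MMMXLVIII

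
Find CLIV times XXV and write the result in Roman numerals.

CLIV = 154
XXV = 25
154 × 25 = 3850

MMMDCCCL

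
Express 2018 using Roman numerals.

Convert 2018 to Roman numerals:
  2018 contains 2×1000 (MM)
  18 contains 1×10 (X)
  8 contains 1×5 (V)
  3 contains 3×1 (III)

MMXVIII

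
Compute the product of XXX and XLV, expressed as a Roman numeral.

XXX = 30
XLV = 45
30 × 45 = 1350

MCCCL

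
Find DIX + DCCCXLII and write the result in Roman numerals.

DIX = 509
DCCCXLII = 842
509 + 842 = 1351

MCCCLI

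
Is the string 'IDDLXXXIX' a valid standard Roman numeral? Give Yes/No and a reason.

'IDDLXXXIX': D should not appear more than once

No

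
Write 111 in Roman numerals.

Convert 111 to Roman numerals:
  111 contains 1×100 (C)
  11 contains 1×10 (X)
  1 contains 1×1 (I)

CXI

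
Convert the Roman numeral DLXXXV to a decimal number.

DLXXXV: D=500, L=50, X=10, X=10, X=10, V=5
500 + 50 + 10 + 10 + 10 + 5 = 585

585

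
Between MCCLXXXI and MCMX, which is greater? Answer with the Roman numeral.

MCCLXXXI = 1281
MCMX = 1910
1910 is larger

MCMX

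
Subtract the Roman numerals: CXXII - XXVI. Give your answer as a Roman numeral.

CXXII = 122
XXVI = 26
122 - 26 = 96

XCVI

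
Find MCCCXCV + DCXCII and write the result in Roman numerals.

MCCCXCV = 1395
DCXCII = 692
1395 + 692 = 2087

MMLXXXVII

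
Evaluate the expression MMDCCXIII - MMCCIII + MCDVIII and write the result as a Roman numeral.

MMDCCXIII = 2713, MMCCIII = 2203, MCDVIII = 1408
2713 - 2203 = 510
510 + 1408 = 1918

MCMXVIII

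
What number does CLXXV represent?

CLXXV: C=100, L=50, X=10, X=10, V=5
100 + 50 + 10 + 10 + 5 = 175

175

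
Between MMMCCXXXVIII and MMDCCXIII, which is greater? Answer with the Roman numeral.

MMMCCXXXVIII = 3238
MMDCCXIII = 2713
3238 is larger

MMMCCXXXVIII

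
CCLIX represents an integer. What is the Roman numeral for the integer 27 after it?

CCLIX = 259
259 + 27 = 286

CCLXXXVI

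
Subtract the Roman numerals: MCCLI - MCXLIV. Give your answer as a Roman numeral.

MCCLI = 1251
MCXLIV = 1144
1251 - 1144 = 107

CVII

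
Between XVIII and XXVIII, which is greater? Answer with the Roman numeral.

XVIII = 18
XXVIII = 28
28 is larger

XXVIII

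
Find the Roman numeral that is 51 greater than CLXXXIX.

CLXXXIX = 189
189 + 51 = 240

CCXL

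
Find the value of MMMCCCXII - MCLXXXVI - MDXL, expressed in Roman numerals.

MMMCCCXII = 3312, MCLXXXVI = 1186, MDXL = 1540
3312 - 1186 = 2126
2126 - 1540 = 586

DLXXXVI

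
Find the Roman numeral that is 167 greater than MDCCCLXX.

MDCCCLXX = 1870
1870 + 167 = 2037

MMXXXVII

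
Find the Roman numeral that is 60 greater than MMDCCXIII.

MMDCCXIII = 2713
2713 + 60 = 2773

MMDCCLXXIII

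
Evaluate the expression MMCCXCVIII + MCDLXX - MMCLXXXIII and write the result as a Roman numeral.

MMCCXCVIII = 2298, MCDLXX = 1470, MMCLXXXIII = 2183
2298 + 1470 = 3768
3768 - 2183 = 1585

MDLXXXV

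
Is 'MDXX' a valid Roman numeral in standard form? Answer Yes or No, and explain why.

'MDXX': Check the rules: uses only the symbols I, V, X, L, C, D, M; no symbol is repeated more than three times in a row; V, L and D each appear at most once; no smaller symbol precedes a larger one (values never increase from left to right). Value: M (1000) + D (500) + X (10) + X (10) = 1520. So it is a valid standard Roman numeral.

Yes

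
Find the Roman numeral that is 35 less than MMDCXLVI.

MMDCXLVI = 2646
2646 - 35 = 2611

MMDCXI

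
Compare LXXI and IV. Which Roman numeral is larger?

LXXI = 71
IV = 4
71 is larger

LXXI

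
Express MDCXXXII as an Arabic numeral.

MDCXXXII: M=1000, D=500, C=100, X=10, X=10, X=10, I=1, I=1
1000 + 500 + 100 + 10 + 10 + 10 + 1 + 1 = 1632

1632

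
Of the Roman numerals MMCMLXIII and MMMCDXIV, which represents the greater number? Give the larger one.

MMCMLXIII = 2963
MMMCDXIV = 3414
3414 is larger

MMMCDXIV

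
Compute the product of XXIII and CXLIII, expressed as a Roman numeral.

XXIII = 23
CXLIII = 143
23 × 143 = 3289

MMMCCLXXXIX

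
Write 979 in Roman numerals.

Convert 979 to Roman numerals:
  979 contains 1×900 (CM)
  79 contains 1×50 (L)
  29 contains 2×10 (XX)
  9 contains 1×9 (IX)

CMLXXIX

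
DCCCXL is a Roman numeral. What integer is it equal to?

DCCCXL: D=500, C=100, C=100, C=100, XL=40
500 + 100 + 100 + 100 + 40 = 840

840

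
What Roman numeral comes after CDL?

CDL = 450, so the next integer is 450 + 1 = 451

CDLI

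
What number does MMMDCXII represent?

MMMDCXII: M=1000, M=1000, M=1000, D=500, C=100, X=10, I=1, I=1
1000 + 1000 + 1000 + 500 + 100 + 10 + 1 + 1 = 3612

3612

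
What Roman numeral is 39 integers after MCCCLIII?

MCCCLIII = 1353
1353 + 39 = 1392

MCCCXCII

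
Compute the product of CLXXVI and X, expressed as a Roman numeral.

CLXXVI = 176
X = 10
176 × 10 = 1760

MDCCLX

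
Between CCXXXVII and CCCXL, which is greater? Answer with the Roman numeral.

CCXXXVII = 237
CCCXL = 340
340 is larger

CCCXL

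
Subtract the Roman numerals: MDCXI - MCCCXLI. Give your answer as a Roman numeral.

MDCXI = 1611
MCCCXLI = 1341
1611 - 1341 = 270

CCLXX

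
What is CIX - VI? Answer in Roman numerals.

CIX = 109
VI = 6
109 - 6 = 103

CIII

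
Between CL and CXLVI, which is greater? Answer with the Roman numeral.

CL = 150
CXLVI = 146
150 is larger

CL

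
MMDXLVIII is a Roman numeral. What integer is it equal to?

MMDXLVIII: M=1000, M=1000, D=500, XL=40, V=5, I=1, I=1, I=1
1000 + 1000 + 500 + 40 + 5 + 1 + 1 + 1 = 2548

2548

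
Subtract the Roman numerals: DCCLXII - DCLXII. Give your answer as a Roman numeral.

DCCLXII = 762
DCLXII = 662
762 - 662 = 100

C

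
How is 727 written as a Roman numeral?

Convert 727 to Roman numerals:
  727 contains 1×500 (D)
  227 contains 2×100 (CC)
  27 contains 2×10 (XX)
  7 contains 1×5 (V)
  2 contains 2×1 (II)

DCCXXVII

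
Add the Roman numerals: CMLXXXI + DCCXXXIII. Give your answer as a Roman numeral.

CMLXXXI = 981
DCCXXXIII = 733
981 + 733 = 1714

MDCCXIV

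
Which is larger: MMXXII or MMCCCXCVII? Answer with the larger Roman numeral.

MMXXII = 2022
MMCCCXCVII = 2397
2397 is larger

MMCCCXCVII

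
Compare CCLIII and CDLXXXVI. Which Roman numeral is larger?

CCLIII = 253
CDLXXXVI = 486
486 is larger

CDLXXXVI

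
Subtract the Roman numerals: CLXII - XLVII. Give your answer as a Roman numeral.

CLXII = 162
XLVII = 47
162 - 47 = 115

CXV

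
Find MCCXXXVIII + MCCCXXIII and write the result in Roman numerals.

MCCXXXVIII = 1238
MCCCXXIII = 1323
1238 + 1323 = 2561

MMDLXI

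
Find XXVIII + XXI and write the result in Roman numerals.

XXVIII = 28
XXI = 21
28 + 21 = 49

XLIX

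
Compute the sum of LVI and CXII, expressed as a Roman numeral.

LVI = 56
CXII = 112
56 + 112 = 168

CLXVIII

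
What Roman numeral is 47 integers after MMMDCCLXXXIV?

MMMDCCLXXXIV = 3784
3784 + 47 = 3831

MMMDCCCXXXI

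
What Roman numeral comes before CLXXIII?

CLXXIII = 173, so the previous integer is 173 - 1 = 172

CLXXII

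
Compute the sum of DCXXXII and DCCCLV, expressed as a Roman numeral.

DCXXXII = 632
DCCCLV = 855
632 + 855 = 1487

MCDLXXXVII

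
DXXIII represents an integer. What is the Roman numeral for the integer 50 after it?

DXXIII = 523
523 + 50 = 573

DLXXIII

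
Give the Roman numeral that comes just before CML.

CML = 950, so the previous integer is 950 - 1 = 949

CMXLIX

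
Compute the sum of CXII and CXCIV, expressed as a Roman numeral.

CXII = 112
CXCIV = 194
112 + 194 = 306

CCCVI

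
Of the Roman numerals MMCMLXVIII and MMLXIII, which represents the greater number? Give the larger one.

MMCMLXVIII = 2968
MMLXIII = 2063
2968 is larger

MMCMLXVIII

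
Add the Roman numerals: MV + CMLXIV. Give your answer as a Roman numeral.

MV = 1005
CMLXIV = 964
1005 + 964 = 1969

MCMLXIX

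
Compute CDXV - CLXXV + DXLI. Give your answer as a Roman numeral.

CDXV = 415, CLXXV = 175, DXLI = 541
415 - 175 = 240
240 + 541 = 781

DCCLXXXI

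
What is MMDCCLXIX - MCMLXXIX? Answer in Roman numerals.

MMDCCLXIX = 2769
MCMLXXIX = 1979
2769 - 1979 = 790

DCCXC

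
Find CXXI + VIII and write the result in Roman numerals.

CXXI = 121
VIII = 8
121 + 8 = 129

CXXIX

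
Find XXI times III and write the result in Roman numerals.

XXI = 21
III = 3
21 × 3 = 63

LXIII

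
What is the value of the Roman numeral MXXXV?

MXXXV: M=1000, X=10, X=10, X=10, V=5
1000 + 10 + 10 + 10 + 5 = 1035

1035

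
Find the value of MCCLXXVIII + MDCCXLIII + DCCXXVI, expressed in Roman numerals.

MCCLXXVIII = 1278, MDCCXLIII = 1743, DCCXXVI = 726
1278 + 1743 = 3021
3021 + 726 = 3747

MMMDCCXLVII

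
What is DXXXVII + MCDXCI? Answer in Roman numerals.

DXXXVII = 537
MCDXCI = 1491
537 + 1491 = 2028

MMXXVIII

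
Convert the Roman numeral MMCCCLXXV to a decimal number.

MMCCCLXXV: M=1000, M=1000, C=100, C=100, C=100, L=50, X=10, X=10, V=5
1000 + 1000 + 100 + 100 + 100 + 50 + 10 + 10 + 5 = 2375

2375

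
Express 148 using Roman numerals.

Convert 148 to Roman numerals:
  148 contains 1×100 (C)
  48 contains 1×40 (XL)
  8 contains 1×5 (V)
  3 contains 3×1 (III)

CXLVIII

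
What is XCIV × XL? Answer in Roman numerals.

XCIV = 94
XL = 40
94 × 40 = 3760

MMMDCCLX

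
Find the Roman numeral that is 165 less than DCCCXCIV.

DCCCXCIV = 894
894 - 165 = 729

DCCXXIX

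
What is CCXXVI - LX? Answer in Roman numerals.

CCXXVI = 226
LX = 60
226 - 60 = 166

CLXVI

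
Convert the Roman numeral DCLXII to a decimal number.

DCLXII: D=500, C=100, L=50, X=10, I=1, I=1
500 + 100 + 50 + 10 + 1 + 1 = 662

662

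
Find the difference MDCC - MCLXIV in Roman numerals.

MDCC = 1700
MCLXIV = 1164
1700 - 1164 = 536

DXXXVI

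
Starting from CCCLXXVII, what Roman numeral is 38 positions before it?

CCCLXXVII = 377
377 - 38 = 339

CCCXXXIX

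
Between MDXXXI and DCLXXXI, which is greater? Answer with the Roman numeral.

MDXXXI = 1531
DCLXXXI = 681
1531 is larger

MDXXXI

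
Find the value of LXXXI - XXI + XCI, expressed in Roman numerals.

LXXXI = 81, XXI = 21, XCI = 91
81 - 21 = 60
60 + 91 = 151

CLI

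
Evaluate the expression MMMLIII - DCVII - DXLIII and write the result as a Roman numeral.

MMMLIII = 3053, DCVII = 607, DXLIII = 543
3053 - 607 = 2446
2446 - 543 = 1903

MCMIII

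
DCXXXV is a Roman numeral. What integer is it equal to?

DCXXXV: D=500, C=100, X=10, X=10, X=10, V=5
500 + 100 + 10 + 10 + 10 + 5 = 635

635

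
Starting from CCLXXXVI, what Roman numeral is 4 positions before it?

CCLXXXVI = 286
286 - 4 = 282

CCLXXXII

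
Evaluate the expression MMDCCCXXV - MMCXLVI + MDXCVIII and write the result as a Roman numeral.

MMDCCCXXV = 2825, MMCXLVI = 2146, MDXCVIII = 1598
2825 - 2146 = 679
679 + 1598 = 2277

MMCCLXXVII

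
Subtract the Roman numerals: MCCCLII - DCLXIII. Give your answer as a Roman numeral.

MCCCLII = 1352
DCLXIII = 663
1352 - 663 = 689

DCLXXXIX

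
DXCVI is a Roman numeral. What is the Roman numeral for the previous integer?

DXCVI = 596; previous is 595

DXCV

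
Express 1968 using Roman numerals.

Convert 1968 to Roman numerals:
  1968 contains 1×1000 (M)
  968 contains 1×900 (CM)
  68 contains 1×50 (L)
  18 contains 1×10 (X)
  8 contains 1×5 (V)
  3 contains 3×1 (III)

MCMLXVIII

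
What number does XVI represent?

XVI: X=10, V=5, I=1
10 + 5 + 1 = 16

16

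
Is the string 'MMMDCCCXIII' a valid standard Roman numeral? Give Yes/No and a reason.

'MMMDCCCXIII': Check the rules: uses only the symbols I, V, X, L, C, D, M; no symbol is repeated more than three times in a row; V, L and D each appear at most once; no smaller symbol precedes a larger one (values never increase from left to right). Value: M (1000) + M (1000) + M (1000) + D (500) + C (100) + C (100) + C (100) + X (10) + I (1) + I (1) + I (1) = 3813. So it is a valid standard Roman numeral.

Yes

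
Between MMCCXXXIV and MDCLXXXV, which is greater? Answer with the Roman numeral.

MMCCXXXIV = 2234
MDCLXXXV = 1685
2234 is larger

MMCCXXXIV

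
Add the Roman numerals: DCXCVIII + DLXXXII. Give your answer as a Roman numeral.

DCXCVIII = 698
DLXXXII = 582
698 + 582 = 1280

MCCLXXX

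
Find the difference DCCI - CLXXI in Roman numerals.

DCCI = 701
CLXXI = 171
701 - 171 = 530

DXXX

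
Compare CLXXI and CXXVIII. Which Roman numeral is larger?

CLXXI = 171
CXXVIII = 128
171 is larger

CLXXI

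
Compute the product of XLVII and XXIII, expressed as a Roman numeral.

XLVII = 47
XXIII = 23
47 × 23 = 1081

MLXXXI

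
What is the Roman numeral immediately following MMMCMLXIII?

MMMCMLXIII = 3963; next is 3964

MMMCMLXIV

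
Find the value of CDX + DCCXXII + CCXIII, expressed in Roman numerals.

CDX = 410, DCCXXII = 722, CCXIII = 213
410 + 722 = 1132
1132 + 213 = 1345

MCCCXLV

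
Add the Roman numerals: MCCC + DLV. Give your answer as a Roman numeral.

MCCC = 1300
DLV = 555
1300 + 555 = 1855

MDCCCLV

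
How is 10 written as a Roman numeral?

Convert 10 to Roman numerals:
  10 contains 1×10 (X)

X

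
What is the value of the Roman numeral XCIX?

XCIX: XC=90, IX=9
90 + 9 = 99

99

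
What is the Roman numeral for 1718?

Convert 1718 to Roman numerals:
  1718 contains 1×1000 (M)
  718 contains 1×500 (D)
  218 contains 2×100 (CC)
  18 contains 1×10 (X)
  8 contains 1×5 (V)
  3 contains 3×1 (III)

MDCCXVIII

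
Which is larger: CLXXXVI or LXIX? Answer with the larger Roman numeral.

CLXXXVI = 186
LXIX = 69
186 is larger

CLXXXVI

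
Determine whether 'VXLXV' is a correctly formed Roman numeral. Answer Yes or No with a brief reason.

'VXLXV': V should not appear more than once

No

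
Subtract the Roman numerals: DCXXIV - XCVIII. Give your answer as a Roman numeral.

DCXXIV = 624
XCVIII = 98
624 - 98 = 526

DXXVI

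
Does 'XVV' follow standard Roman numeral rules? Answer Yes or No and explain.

'XVV': V should not appear more than once

No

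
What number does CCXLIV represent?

CCXLIV: C=100, C=100, XL=40, IV=4
100 + 100 + 40 + 4 = 244

244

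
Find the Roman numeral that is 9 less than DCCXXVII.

DCCXXVII = 727
727 - 9 = 718

DCCXVIII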